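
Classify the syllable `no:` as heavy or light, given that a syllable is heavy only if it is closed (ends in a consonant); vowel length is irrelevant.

`no:`: long vowel, open (no coda). Open (no coda) → light.

light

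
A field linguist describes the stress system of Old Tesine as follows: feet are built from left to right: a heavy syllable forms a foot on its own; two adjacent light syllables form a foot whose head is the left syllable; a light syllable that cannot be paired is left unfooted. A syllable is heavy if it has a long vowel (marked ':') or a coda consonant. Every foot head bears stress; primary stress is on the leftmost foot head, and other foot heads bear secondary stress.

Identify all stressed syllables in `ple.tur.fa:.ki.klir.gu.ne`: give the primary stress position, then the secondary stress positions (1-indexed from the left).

primary 2, secondary 3, 5, 6

Weights: 1 ple L, 2 tur H, 3 fa: H, 4 ki L, 5 klir H, 6 gu L, 7 ne L.
Parse left to right (heavy = foot alone; LL = one foot; stranded L unfooted): ple (ˈtur) (ˈfa:) ki (ˈklir) (ˈgu.ne).
Foot heads: 2, 3, 5, 6.
Primary stress on the leftmost head = syllable 2.
Secondary stress on 3, 5, 6: ple.ˈtur.ˌfa:.ki.ˌklir.ˌgu.ne.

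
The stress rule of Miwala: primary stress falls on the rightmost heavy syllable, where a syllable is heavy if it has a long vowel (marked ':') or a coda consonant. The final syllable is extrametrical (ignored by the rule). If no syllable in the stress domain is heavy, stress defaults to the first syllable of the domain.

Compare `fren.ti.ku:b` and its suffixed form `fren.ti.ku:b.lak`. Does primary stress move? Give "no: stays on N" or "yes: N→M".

yes: 1→3

Base `fren.ti.ku:b` (3 syllables):
  The final syllable (3, ku:b) is extrametrical; the stress domain is syllables 1–2.
  Weights: 1 fren H, 2 ti L.
  Heavy syllables in the domain: 1. The rightmost is syllable 1 (fren).
  → primary stress on syllable 1.
Suffixed `fren.ti.ku:b.lak` (4 syllables):
  The final syllable (4, lak) is extrametrical; the stress domain is syllables 1–3.
  Weights: 1 fren H, 2 ti L, 3 ku:b H.
  Heavy syllables in the domain: 1, 3. The rightmost is syllable 3 (ku:b).
  → primary stress on syllable 3.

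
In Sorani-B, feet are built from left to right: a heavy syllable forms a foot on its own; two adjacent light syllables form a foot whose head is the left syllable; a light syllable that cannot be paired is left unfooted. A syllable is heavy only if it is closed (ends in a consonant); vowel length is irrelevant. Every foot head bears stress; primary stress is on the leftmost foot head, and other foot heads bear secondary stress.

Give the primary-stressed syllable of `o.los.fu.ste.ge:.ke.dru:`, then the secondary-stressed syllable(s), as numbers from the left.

primary 2, secondary 3, 5

Weights: 1 o L, 2 los H, 3 fu L, 4 ste L, 5 ge: L, 6 ke L, 7 dru: L.
Parse left to right (heavy = foot alone; LL = one foot; stranded L unfooted): o (ˈlos) (ˈfu.ste) (ˈge:.ke) dru:.
Foot heads: 2, 3, 5.
Primary stress on the leftmost head = syllable 2.
Secondary stress on 3, 5: o.ˈlos.ˌfu.ste.ˌge:.ke.dru:.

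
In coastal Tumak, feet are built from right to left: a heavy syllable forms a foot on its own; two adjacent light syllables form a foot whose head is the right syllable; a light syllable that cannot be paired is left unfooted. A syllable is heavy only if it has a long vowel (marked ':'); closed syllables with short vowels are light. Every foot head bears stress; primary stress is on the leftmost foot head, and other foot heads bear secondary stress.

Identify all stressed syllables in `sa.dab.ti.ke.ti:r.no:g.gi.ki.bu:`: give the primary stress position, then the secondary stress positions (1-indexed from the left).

Weights: 1 sa L, 2 dab L, 3 ti L, 4 ke L, 5 ti:r H, 6 no:g H, 7 gi L, 8 ki L, 9 bu: H.
Parse right to left (heavy = foot alone; LL = one foot; stranded L unfooted): (sa.ˈdab) (ti.ˈke) (ˈti:r) (ˈno:g) (gi.ˈki) (ˈbu:).
Foot heads: 2, 4, 5, 6, 8, 9.
Primary stress on the leftmost head = syllable 2.
Secondary stress on 4, 5, 6, 8, 9: sa.ˈdab.ti.ˌke.ˌti:r.ˌno:g.gi.ˌki.ˌbu:.

primary 2, secondary 4, 5, 6, 8, 9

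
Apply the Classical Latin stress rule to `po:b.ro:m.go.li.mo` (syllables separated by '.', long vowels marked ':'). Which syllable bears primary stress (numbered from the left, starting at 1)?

Classical Latin: stress the penult if heavy (long vowel or closed), else the antepenult.
Weights: 3 go L, 4 li L, 5 mo L.
The penult (syllable 4, li) is light, so stress falls on the antepenult (syllable 3, go).
Stress on syllable 3: po:b.ro:m.ˈgo.li.mo.

3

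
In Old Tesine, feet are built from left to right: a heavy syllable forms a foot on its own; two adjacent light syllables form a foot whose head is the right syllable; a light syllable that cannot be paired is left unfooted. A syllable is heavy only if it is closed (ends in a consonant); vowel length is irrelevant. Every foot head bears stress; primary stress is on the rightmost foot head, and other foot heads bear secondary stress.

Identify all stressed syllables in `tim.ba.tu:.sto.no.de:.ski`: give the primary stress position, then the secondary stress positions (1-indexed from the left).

Weights: 1 tim H, 2 ba L, 3 tu: L, 4 sto L, 5 no L, 6 de: L, 7 ski L.
Parse left to right (heavy = foot alone; LL = one foot; stranded L unfooted): (ˈtim) (ba.ˈtu:) (sto.ˈno) (de:.ˈski).
Foot heads: 1, 3, 5, 7.
Primary stress on the rightmost head = syllable 7.
Secondary stress on 1, 3, 5: ˌtim.ba.ˌtu:.sto.ˌno.de:.ˈski.

primary 7, secondary 1, 3, 5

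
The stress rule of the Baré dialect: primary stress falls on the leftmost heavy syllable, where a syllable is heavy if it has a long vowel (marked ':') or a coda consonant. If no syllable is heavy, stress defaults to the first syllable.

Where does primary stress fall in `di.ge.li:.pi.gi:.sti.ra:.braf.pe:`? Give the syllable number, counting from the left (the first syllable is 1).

Weights: 1 di L, 2 ge L, 3 li: H, 4 pi L, 5 gi: H, 6 sti L, 7 ra: H, 8 braf H, 9 pe: H.
Heavy syllables in the domain: 3, 5, 7, 8, 9. The leftmost is syllable 3 (li:).
Primary stress: syllable 3 → di.ge.ˈli:.pi.gi:.sti.ra:.braf.pe:.

3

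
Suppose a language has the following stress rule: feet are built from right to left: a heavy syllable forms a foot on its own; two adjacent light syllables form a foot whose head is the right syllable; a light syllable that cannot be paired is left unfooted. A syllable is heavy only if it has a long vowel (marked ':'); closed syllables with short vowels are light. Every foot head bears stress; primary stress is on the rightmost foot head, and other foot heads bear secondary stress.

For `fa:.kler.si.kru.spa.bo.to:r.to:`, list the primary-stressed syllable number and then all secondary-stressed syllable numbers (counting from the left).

primary 8, secondary 1, 4, 6, 7

Weights: 1 fa: H, 2 kler L, 3 si L, 4 kru L, 5 spa L, 6 bo L, 7 to:r H, 8 to: H.
Parse right to left (heavy = foot alone; LL = one foot; stranded L unfooted): (ˈfa:) kler (si.ˈkru) (spa.ˈbo) (ˈto:r) (ˈto:).
Foot heads: 1, 4, 6, 7, 8.
Primary stress on the rightmost head = syllable 8.
Secondary stress on 1, 4, 6, 7: ˌfa:.kler.si.ˌkru.spa.ˌbo.ˌto:r.ˈto:.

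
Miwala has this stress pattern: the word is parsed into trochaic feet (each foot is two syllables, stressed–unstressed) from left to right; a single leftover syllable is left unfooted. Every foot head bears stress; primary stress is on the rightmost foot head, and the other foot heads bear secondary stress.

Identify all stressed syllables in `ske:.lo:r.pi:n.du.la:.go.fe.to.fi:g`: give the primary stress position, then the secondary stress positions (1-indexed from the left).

primary 7, secondary 1, 3, 5

Parse left to right into trochaic (ˈσσ) feet: (ˈske:.lo:r) (ˈpi:n.du) (ˈla:.go) (ˈfe.to) fi:g. Syllable 9 is left unfooted.
Foot heads (stressed positions): 1, 3, 5, 7.
End Rule Rightmost: primary stress on the rightmost head = syllable 7.
Secondary stress on 1, 3, 5: ˌske:.lo:r.ˌpi:n.du.ˌla:.go.ˈfe.to.fi:g.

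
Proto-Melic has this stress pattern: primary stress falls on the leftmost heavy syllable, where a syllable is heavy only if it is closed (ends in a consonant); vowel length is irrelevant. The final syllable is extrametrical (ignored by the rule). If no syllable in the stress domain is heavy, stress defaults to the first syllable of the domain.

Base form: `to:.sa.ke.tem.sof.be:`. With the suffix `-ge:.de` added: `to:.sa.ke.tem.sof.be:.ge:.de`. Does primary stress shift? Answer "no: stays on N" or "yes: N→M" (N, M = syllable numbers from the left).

no: stays on 4

Base `to:.sa.ke.tem.sof.be:` (6 syllables):
  The final syllable (6, be:) is extrametrical; the stress domain is syllables 1–5.
  Weights: 1 to: L, 2 sa L, 3 ke L, 4 tem H, 5 sof H.
  Heavy syllables in the domain: 4, 5. The leftmost is syllable 4 (tem).
  → primary stress on syllable 4.
Suffixed `to:.sa.ke.tem.sof.be:.ge:.de` (8 syllables):
  The final syllable (8, de) is extrametrical; the stress domain is syllables 1–7.
  Weights: 1 to: L, 2 sa L, 3 ke L, 4 tem H, 5 sof H, 6 be: L, 7 ge: L.
  Heavy syllables in the domain: 4, 5. The leftmost is syllable 4 (tem).
  → primary stress on syllable 4.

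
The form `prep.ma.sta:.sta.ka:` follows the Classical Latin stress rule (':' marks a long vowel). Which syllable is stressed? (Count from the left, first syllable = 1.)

3

Classical Latin: stress the penult if heavy (long vowel or closed), else the antepenult.
Weights: 3 sta: H, 4 sta L, 5 ka: H.
The penult (syllable 4, sta) is light, so stress falls on the antepenult (syllable 3, sta:).
Stress on syllable 3: prep.ma.ˈsta:.sta.ka:.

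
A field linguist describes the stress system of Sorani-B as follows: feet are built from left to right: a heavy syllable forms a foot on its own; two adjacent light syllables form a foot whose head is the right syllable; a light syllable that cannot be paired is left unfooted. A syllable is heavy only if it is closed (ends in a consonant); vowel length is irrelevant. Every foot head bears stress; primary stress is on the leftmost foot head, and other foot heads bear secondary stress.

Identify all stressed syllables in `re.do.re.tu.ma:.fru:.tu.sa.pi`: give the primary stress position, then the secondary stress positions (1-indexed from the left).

Weights: 1 re L, 2 do L, 3 re L, 4 tu L, 5 ma: L, 6 fru: L, 7 tu L, 8 sa L, 9 pi L.
Parse left to right (heavy = foot alone; LL = one foot; stranded L unfooted): (re.ˈdo) (re.ˈtu) (ma:.ˈfru:) (tu.ˈsa) pi.
Foot heads: 2, 4, 6, 8.
Primary stress on the leftmost head = syllable 2.
Secondary stress on 4, 6, 8: re.ˈdo.re.ˌtu.ma:.ˌfru:.tu.ˌsa.pi.

primary 2, secondary 4, 6, 8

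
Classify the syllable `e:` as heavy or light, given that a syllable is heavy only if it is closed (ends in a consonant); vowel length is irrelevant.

light

`e:`: long vowel, open (no coda). Open (no coda) → light.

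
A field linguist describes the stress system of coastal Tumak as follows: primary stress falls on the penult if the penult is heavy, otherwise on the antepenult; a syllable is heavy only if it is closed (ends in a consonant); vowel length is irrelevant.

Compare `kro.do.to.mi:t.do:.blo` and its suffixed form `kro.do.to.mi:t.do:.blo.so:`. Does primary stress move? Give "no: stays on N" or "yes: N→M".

Base `kro.do.to.mi:t.do:.blo` (6 syllables):
  Weights: 4 mi:t H, 5 do: L, 6 blo L.
  The penult (syllable 5, do:) is light, so stress falls on the antepenult (syllable 4, mi:t).
  → primary stress on syllable 4.
Suffixed `kro.do.to.mi:t.do:.blo.so:` (7 syllables):
  Weights: 5 do: L, 6 blo L, 7 so: L.
  The penult (syllable 6, blo) is light, so stress falls on the antepenult (syllable 5, do:).
  → primary stress on syllable 5.

yes: 4→5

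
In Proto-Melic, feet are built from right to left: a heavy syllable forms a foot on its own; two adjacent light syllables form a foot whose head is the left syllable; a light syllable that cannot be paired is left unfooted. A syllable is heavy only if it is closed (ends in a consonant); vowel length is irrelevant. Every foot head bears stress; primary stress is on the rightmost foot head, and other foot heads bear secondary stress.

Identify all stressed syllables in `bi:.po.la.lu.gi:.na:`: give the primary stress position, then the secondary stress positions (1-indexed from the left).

Weights: 1 bi: L, 2 po L, 3 la L, 4 lu L, 5 gi: L, 6 na: L.
Parse right to left (heavy = foot alone; LL = one foot; stranded L unfooted): (ˈbi:.po) (ˈla.lu) (ˈgi:.na:).
Foot heads: 1, 3, 5.
Primary stress on the rightmost head = syllable 5.
Secondary stress on 1, 3: ˌbi:.po.ˌla.lu.ˈgi:.na:.

primary 5, secondary 1, 3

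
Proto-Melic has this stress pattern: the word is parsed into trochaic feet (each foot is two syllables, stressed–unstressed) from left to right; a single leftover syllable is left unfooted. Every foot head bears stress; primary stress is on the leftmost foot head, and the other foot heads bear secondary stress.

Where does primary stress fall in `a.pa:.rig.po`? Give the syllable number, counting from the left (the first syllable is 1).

1

Parse left to right into trochaic (ˈσσ) feet: (ˈa.pa:) (ˈrig.po).
Foot heads (stressed positions): 1, 3.
End Rule Leftmost: primary stress on the leftmost head = syllable 1.
Primary stress: syllable 1 → ˈa.pa:.rig.po.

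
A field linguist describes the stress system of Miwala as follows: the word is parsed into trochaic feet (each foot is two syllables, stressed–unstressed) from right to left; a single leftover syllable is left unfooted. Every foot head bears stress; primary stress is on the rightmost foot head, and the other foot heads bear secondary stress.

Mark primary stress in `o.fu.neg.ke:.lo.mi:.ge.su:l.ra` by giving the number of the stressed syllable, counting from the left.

Parse right to left into trochaic (ˈσσ) feet: o (ˈfu.neg) (ˈke:.lo) (ˈmi:.ge) (ˈsu:l.ra). Syllable 1 is left unfooted.
Foot heads (stressed positions): 2, 4, 6, 8.
End Rule Rightmost: primary stress on the rightmost head = syllable 8.
Primary stress: syllable 8 → o.fu.neg.ke:.lo.mi:.ge.ˈsu:l.ra.

8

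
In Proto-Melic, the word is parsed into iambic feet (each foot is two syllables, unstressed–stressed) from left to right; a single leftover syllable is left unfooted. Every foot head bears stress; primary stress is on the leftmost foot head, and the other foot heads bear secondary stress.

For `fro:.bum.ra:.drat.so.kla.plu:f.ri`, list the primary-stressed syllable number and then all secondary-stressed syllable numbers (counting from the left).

Parse left to right into iambic (σˈσ) feet: (fro:.ˈbum) (ra:.ˈdrat) (so.ˈkla) (plu:f.ˈri).
Foot heads (stressed positions): 2, 4, 6, 8.
End Rule Leftmost: primary stress on the leftmost head = syllable 2.
Secondary stress on 4, 6, 8: fro:.ˈbum.ra:.ˌdrat.so.ˌkla.plu:f.ˌri.

primary 2, secondary 4, 6, 8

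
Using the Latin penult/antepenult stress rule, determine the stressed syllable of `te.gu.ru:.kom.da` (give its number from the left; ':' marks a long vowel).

Classical Latin: stress the penult if heavy (long vowel or closed), else the antepenult.
Weights: 3 ru: H, 4 kom H, 5 da L.
The penult (syllable 4, kom) is heavy, so it takes stress.
Stress on syllable 4: te.gu.ru:.ˈkom.da.

4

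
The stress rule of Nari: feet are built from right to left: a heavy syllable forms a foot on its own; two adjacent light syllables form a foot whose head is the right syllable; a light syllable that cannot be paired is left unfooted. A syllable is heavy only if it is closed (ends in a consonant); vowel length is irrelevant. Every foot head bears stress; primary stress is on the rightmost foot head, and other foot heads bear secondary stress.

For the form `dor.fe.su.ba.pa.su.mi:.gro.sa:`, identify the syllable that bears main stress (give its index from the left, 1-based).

Weights: 1 dor H, 2 fe L, 3 su L, 4 ba L, 5 pa L, 6 su L, 7 mi: L, 8 gro L, 9 sa: L.
Parse right to left (heavy = foot alone; LL = one foot; stranded L unfooted): (ˈdor) (fe.ˈsu) (ba.ˈpa) (su.ˈmi:) (gro.ˈsa:).
Foot heads: 1, 3, 5, 7, 9.
Primary stress on the rightmost head = syllable 9.
Primary stress: syllable 9 → dor.fe.su.ba.pa.su.mi:.gro.ˈsa:.

9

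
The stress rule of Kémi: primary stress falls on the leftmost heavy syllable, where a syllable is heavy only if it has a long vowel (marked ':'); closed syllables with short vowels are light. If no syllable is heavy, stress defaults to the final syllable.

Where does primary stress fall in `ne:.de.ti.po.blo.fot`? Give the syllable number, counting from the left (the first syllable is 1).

Weights: 1 ne: H, 2 de L, 3 ti L, 4 po L, 5 blo L, 6 fot L.
Heavy syllables in the domain: 1. The leftmost is syllable 1 (ne:).
Primary stress: syllable 1 → ˈne:.de.ti.po.blo.fot.

1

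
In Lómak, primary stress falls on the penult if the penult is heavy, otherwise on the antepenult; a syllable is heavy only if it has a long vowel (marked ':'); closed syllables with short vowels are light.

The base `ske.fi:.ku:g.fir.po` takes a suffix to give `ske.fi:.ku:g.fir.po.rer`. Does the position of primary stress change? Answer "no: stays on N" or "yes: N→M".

yes: 3→4

Base `ske.fi:.ku:g.fir.po` (5 syllables):
  Weights: 3 ku:g H, 4 fir L, 5 po L.
  The penult (syllable 4, fir) is light, so stress falls on the antepenult (syllable 3, ku:g).
  → primary stress on syllable 3.
Suffixed `ske.fi:.ku:g.fir.po.rer` (6 syllables):
  Weights: 4 fir L, 5 po L, 6 rer L.
  The penult (syllable 5, po) is light, so stress falls on the antepenult (syllable 4, fir).
  → primary stress on syllable 4.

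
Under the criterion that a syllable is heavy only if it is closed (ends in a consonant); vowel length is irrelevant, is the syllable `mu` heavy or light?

`mu`: short vowel, open (no coda). Open (no coda) → light.

light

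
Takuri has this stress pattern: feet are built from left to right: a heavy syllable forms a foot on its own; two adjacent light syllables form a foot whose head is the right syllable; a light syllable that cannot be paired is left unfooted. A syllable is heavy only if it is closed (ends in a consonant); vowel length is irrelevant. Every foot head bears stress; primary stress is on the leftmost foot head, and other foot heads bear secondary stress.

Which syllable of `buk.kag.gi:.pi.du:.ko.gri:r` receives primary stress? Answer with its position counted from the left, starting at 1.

Weights: 1 buk H, 2 kag H, 3 gi: L, 4 pi L, 5 du: L, 6 ko L, 7 gri:r H.
Parse left to right (heavy = foot alone; LL = one foot; stranded L unfooted): (ˈbuk) (ˈkag) (gi:.ˈpi) (du:.ˈko) (ˈgri:r).
Foot heads: 1, 2, 4, 6, 7.
Primary stress on the leftmost head = syllable 1.
Primary stress: syllable 1 → ˈbuk.kag.gi:.pi.du:.ko.gri:r.

1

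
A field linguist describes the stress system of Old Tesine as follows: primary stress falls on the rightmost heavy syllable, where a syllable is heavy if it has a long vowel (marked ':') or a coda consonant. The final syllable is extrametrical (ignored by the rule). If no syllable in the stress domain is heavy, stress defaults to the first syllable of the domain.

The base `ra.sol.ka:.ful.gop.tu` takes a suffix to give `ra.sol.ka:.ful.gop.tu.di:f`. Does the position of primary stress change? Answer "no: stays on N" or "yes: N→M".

no: stays on 5

Base `ra.sol.ka:.ful.gop.tu` (6 syllables):
  The final syllable (6, tu) is extrametrical; the stress domain is syllables 1–5.
  Weights: 1 ra L, 2 sol H, 3 ka: H, 4 ful H, 5 gop H.
  Heavy syllables in the domain: 2, 3, 4, 5. The rightmost is syllable 5 (gop).
  → primary stress on syllable 5.
Suffixed `ra.sol.ka:.ful.gop.tu.di:f` (7 syllables):
  The final syllable (7, di:f) is extrametrical; the stress domain is syllables 1–6.
  Weights: 1 ra L, 2 sol H, 3 ka: H, 4 ful H, 5 gop H, 6 tu L.
  Heavy syllables in the domain: 2, 3, 4, 5. The rightmost is syllable 5 (gop).
  → primary stress on syllable 5.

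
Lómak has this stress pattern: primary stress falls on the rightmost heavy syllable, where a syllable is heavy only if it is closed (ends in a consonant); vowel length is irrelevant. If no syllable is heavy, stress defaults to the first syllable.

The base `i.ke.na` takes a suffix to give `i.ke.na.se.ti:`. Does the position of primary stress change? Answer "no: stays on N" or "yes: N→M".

no: stays on 1

Base `i.ke.na` (3 syllables):
  Weights: 1 i L, 2 ke L, 3 na L.
  No heavy syllable in the domain; default to the first syllable = syllable 1.
  → primary stress on syllable 1.
Suffixed `i.ke.na.se.ti:` (5 syllables):
  Weights: 1 i L, 2 ke L, 3 na L, 4 se L, 5 ti: L.
  No heavy syllable in the domain; default to the first syllable = syllable 1.
  → primary stress on syllable 1.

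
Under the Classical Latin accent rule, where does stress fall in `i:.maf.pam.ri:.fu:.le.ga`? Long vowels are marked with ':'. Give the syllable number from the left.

5

Classical Latin: stress the penult if heavy (long vowel or closed), else the antepenult.
Weights: 5 fu: H, 6 le L, 7 ga L.
The penult (syllable 6, le) is light, so stress falls on the antepenult (syllable 5, fu:).
Stress on syllable 5: i:.maf.pam.ri:.ˈfu:.le.ga.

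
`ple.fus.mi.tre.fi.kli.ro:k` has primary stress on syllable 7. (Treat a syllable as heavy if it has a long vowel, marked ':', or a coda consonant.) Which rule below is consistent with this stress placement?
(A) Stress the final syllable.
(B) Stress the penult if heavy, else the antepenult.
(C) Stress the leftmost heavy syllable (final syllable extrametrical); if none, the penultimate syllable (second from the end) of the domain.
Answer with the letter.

A

Rule A → syllable 7 ✓.
Rule B → syllable 5 (observed: 7).
Rule C → syllable 2 (observed: 7).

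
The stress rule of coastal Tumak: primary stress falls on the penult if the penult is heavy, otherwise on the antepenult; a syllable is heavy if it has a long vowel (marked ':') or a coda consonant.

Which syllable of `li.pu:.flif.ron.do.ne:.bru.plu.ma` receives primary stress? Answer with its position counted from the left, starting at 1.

7

Weights: 7 bru L, 8 plu L, 9 ma L.
The penult (syllable 8, plu) is light, so stress falls on the antepenult (syllable 7, bru).
Primary stress: syllable 7 → li.pu:.flif.ron.do.ne:.ˈbru.plu.ma.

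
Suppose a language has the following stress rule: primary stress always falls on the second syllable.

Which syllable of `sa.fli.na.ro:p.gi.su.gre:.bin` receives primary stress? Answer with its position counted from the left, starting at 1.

The word has 8 syllables; the second syllable is syllable 2 (fli).
Primary stress: syllable 2 → sa.ˈfli.na.ro:p.gi.su.gre:.bin.

2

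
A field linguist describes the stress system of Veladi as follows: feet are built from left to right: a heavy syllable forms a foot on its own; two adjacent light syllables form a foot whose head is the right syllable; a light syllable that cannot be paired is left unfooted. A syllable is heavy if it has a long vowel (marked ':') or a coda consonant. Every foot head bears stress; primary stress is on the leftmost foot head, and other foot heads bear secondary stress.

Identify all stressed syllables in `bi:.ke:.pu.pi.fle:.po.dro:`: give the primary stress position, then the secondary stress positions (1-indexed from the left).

primary 1, secondary 2, 4, 5, 7

Weights: 1 bi: H, 2 ke: H, 3 pu L, 4 pi L, 5 fle: H, 6 po L, 7 dro: H.
Parse left to right (heavy = foot alone; LL = one foot; stranded L unfooted): (ˈbi:) (ˈke:) (pu.ˈpi) (ˈfle:) po (ˈdro:).
Foot heads: 1, 2, 4, 5, 7.
Primary stress on the leftmost head = syllable 1.
Secondary stress on 2, 4, 5, 7: ˈbi:.ˌke:.pu.ˌpi.ˌfle:.po.ˌdro:.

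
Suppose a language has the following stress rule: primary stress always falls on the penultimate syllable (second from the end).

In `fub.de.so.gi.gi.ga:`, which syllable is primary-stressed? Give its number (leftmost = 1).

The word has 6 syllables; the penultimate syllable (second from the end) is syllable 5 (gi).
Primary stress: syllable 5 → fub.de.so.gi.ˈgi.ga:.

5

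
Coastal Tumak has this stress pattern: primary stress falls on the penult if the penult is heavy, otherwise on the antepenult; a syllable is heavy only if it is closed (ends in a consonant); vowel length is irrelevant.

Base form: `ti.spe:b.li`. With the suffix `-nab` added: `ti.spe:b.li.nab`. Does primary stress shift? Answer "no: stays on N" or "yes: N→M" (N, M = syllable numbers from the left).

Base `ti.spe:b.li` (3 syllables):
  Weights: 1 ti L, 2 spe:b H, 3 li L.
  The penult (syllable 2, spe:b) is heavy, so it takes stress.
  → primary stress on syllable 2.
Suffixed `ti.spe:b.li.nab` (4 syllables):
  Weights: 2 spe:b H, 3 li L, 4 nab H.
  The penult (syllable 3, li) is light, so stress falls on the antepenult (syllable 2, spe:b).
  → primary stress on syllable 2.

no: stays on 2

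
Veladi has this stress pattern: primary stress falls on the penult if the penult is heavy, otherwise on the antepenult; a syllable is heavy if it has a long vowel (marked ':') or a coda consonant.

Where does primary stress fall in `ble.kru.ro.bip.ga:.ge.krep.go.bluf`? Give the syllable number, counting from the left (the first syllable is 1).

7

Weights: 7 krep H, 8 go L, 9 bluf H.
The penult (syllable 8, go) is light, so stress falls on the antepenult (syllable 7, krep).
Primary stress: syllable 7 → ble.kru.ro.bip.ga:.ge.ˈkrep.go.bluf.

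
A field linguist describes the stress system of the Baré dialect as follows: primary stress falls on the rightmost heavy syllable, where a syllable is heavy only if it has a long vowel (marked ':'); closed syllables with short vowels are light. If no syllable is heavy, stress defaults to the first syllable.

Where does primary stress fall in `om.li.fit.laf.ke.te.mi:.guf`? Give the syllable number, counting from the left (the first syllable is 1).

7

Weights: 1 om L, 2 li L, 3 fit L, 4 laf L, 5 ke L, 6 te L, 7 mi: H, 8 guf L.
Heavy syllables in the domain: 7. The rightmost is syllable 7 (mi:).
Primary stress: syllable 7 → om.li.fit.laf.ke.te.ˈmi:.guf.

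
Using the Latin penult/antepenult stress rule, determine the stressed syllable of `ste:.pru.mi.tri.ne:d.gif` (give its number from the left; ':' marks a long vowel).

5

Classical Latin: stress the penult if heavy (long vowel or closed), else the antepenult.
Weights: 4 tri L, 5 ne:d H, 6 gif H.
The penult (syllable 5, ne:d) is heavy, so it takes stress.
Stress on syllable 5: ste:.pru.mi.tri.ˈne:d.gif.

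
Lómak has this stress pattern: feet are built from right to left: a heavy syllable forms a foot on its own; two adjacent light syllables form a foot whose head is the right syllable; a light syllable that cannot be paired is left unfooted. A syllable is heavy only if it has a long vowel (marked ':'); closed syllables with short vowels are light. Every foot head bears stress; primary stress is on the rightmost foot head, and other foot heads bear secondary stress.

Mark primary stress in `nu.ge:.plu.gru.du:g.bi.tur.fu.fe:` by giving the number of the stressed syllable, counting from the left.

Weights: 1 nu L, 2 ge: H, 3 plu L, 4 gru L, 5 du:g H, 6 bi L, 7 tur L, 8 fu L, 9 fe: H.
Parse right to left (heavy = foot alone; LL = one foot; stranded L unfooted): nu (ˈge:) (plu.ˈgru) (ˈdu:g) bi (tur.ˈfu) (ˈfe:).
Foot heads: 2, 4, 5, 8, 9.
Primary stress on the rightmost head = syllable 9.
Primary stress: syllable 9 → nu.ge:.plu.gru.du:g.bi.tur.fu.ˈfe:.

9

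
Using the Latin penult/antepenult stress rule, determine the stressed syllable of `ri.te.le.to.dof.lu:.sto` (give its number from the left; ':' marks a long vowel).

Classical Latin: stress the penult if heavy (long vowel or closed), else the antepenult.
Weights: 5 dof H, 6 lu: H, 7 sto L.
The penult (syllable 6, lu:) is heavy, so it takes stress.
Stress on syllable 6: ri.te.le.to.dof.ˈlu:.sto.

6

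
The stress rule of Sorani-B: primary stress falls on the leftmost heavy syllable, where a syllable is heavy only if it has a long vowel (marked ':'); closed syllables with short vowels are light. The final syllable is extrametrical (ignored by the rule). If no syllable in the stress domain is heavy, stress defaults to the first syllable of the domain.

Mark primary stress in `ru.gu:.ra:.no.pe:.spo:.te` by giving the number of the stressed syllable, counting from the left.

2

The final syllable (7, te) is extrametrical; the stress domain is syllables 1–6.
Weights: 1 ru L, 2 gu: H, 3 ra: H, 4 no L, 5 pe: H, 6 spo: H.
Heavy syllables in the domain: 2, 3, 5, 6. The leftmost is syllable 2 (gu:).
Primary stress: syllable 2 → ru.ˈgu:.ra:.no.pe:.spo:.te.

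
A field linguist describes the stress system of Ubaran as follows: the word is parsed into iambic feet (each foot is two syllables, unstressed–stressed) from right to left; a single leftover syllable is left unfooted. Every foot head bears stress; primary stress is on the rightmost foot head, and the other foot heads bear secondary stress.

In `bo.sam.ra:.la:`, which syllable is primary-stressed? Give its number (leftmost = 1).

4

Parse right to left into iambic (σˈσ) feet: (bo.ˈsam) (ra:.ˈla:).
Foot heads (stressed positions): 2, 4.
End Rule Rightmost: primary stress on the rightmost head = syllable 4.
Primary stress: syllable 4 → bo.sam.ra:.ˈla:.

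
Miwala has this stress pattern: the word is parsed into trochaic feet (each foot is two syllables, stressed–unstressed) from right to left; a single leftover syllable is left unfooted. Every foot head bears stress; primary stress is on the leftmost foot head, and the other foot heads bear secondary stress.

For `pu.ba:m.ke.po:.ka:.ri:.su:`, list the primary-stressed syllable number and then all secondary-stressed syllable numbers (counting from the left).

primary 2, secondary 4, 6

Parse right to left into trochaic (ˈσσ) feet: pu (ˈba:m.ke) (ˈpo:.ka:) (ˈri:.su:). Syllable 1 is left unfooted.
Foot heads (stressed positions): 2, 4, 6.
End Rule Leftmost: primary stress on the leftmost head = syllable 2.
Secondary stress on 4, 6: pu.ˈba:m.ke.ˌpo:.ka:.ˌri:.su:.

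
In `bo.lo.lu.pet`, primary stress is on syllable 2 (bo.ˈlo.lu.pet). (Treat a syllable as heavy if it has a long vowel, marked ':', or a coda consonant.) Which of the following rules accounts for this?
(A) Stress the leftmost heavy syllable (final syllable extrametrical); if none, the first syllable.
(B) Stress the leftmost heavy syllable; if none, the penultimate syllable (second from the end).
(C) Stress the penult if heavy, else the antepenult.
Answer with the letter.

Rule A → syllable 1 (observed: 2).
Rule B → syllable 4 (observed: 2).
Rule C → syllable 2 ✓.

C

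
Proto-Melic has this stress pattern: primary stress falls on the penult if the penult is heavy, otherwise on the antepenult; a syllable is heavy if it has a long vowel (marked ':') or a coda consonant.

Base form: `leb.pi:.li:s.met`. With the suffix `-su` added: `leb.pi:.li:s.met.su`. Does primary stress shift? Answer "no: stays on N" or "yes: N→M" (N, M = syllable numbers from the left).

Base `leb.pi:.li:s.met` (4 syllables):
  Weights: 2 pi: H, 3 li:s H, 4 met H.
  The penult (syllable 3, li:s) is heavy, so it takes stress.
  → primary stress on syllable 3.
Suffixed `leb.pi:.li:s.met.su` (5 syllables):
  Weights: 3 li:s H, 4 met H, 5 su L.
  The penult (syllable 4, met) is heavy, so it takes stress.
  → primary stress on syllable 4.

yes: 3→4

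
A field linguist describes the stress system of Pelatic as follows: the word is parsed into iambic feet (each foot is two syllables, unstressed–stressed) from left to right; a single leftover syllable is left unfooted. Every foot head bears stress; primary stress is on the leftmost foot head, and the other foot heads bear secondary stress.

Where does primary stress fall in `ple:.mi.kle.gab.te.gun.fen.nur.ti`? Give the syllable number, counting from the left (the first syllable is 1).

2

Parse left to right into iambic (σˈσ) feet: (ple:.ˈmi) (kle.ˈgab) (te.ˈgun) (fen.ˈnur) ti. Syllable 9 is left unfooted.
Foot heads (stressed positions): 2, 4, 6, 8.
End Rule Leftmost: primary stress on the leftmost head = syllable 2.
Primary stress: syllable 2 → ple:.ˈmi.kle.gab.te.gun.fen.nur.ti.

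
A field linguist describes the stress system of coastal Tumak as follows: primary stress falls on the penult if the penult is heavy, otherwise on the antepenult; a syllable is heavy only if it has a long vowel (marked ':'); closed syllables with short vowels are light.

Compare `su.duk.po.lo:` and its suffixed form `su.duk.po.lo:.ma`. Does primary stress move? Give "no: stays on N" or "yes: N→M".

Base `su.duk.po.lo:` (4 syllables):
  Weights: 2 duk L, 3 po L, 4 lo: H.
  The penult (syllable 3, po) is light, so stress falls on the antepenult (syllable 2, duk).
  → primary stress on syllable 2.
Suffixed `su.duk.po.lo:.ma` (5 syllables):
  Weights: 3 po L, 4 lo: H, 5 ma L.
  The penult (syllable 4, lo:) is heavy, so it takes stress.
  → primary stress on syllable 4.

yes: 2→4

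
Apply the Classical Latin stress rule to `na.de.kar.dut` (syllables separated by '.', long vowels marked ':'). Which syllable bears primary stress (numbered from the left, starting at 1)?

3

Classical Latin: stress the penult if heavy (long vowel or closed), else the antepenult.
Weights: 2 de L, 3 kar H, 4 dut H.
The penult (syllable 3, kar) is heavy, so it takes stress.
Stress on syllable 3: na.de.ˈkar.dut.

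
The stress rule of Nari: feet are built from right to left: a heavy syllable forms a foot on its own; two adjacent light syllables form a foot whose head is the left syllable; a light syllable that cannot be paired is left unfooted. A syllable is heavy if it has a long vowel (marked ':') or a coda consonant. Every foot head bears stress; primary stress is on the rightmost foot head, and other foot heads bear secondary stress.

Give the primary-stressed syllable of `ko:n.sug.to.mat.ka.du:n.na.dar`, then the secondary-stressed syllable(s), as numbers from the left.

primary 8, secondary 1, 2, 4, 6

Weights: 1 ko:n H, 2 sug H, 3 to L, 4 mat H, 5 ka L, 6 du:n H, 7 na L, 8 dar H.
Parse right to left (heavy = foot alone; LL = one foot; stranded L unfooted): (ˈko:n) (ˈsug) to (ˈmat) ka (ˈdu:n) na (ˈdar).
Foot heads: 1, 2, 4, 6, 8.
Primary stress on the rightmost head = syllable 8.
Secondary stress on 1, 2, 4, 6: ˌko:n.ˌsug.to.ˌmat.ka.ˌdu:n.na.ˈdar.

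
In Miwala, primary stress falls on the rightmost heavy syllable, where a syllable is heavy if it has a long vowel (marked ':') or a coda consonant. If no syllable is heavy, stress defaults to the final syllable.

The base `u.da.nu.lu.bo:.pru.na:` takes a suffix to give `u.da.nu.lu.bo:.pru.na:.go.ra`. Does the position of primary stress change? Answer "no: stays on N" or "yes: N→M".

no: stays on 7

Base `u.da.nu.lu.bo:.pru.na:` (7 syllables):
  Weights: 1 u L, 2 da L, 3 nu L, 4 lu L, 5 bo: H, 6 pru L, 7 na: H.
  Heavy syllables in the domain: 5, 7. The rightmost is syllable 7 (na:).
  → primary stress on syllable 7.
Suffixed `u.da.nu.lu.bo:.pru.na:.go.ra` (9 syllables):
  Weights: 1 u L, 2 da L, 3 nu L, 4 lu L, 5 bo: H, 6 pru L, 7 na: H, 8 go L, 9 ra L.
  Heavy syllables in the domain: 5, 7. The rightmost is syllable 7 (na:).
  → primary stress on syllable 7.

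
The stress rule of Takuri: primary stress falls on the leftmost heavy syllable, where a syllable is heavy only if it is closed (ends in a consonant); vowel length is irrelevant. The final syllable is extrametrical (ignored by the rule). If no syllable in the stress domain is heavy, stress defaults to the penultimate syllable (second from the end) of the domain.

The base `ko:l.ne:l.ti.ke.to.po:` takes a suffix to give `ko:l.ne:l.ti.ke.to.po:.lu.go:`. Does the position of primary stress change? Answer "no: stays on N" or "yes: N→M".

no: stays on 1

Base `ko:l.ne:l.ti.ke.to.po:` (6 syllables):
  The final syllable (6, po:) is extrametrical; the stress domain is syllables 1–5.
  Weights: 1 ko:l H, 2 ne:l H, 3 ti L, 4 ke L, 5 to L.
  Heavy syllables in the domain: 1, 2. The leftmost is syllable 1 (ko:l).
  → primary stress on syllable 1.
Suffixed `ko:l.ne:l.ti.ke.to.po:.lu.go:` (8 syllables):
  The final syllable (8, go:) is extrametrical; the stress domain is syllables 1–7.
  Weights: 1 ko:l H, 2 ne:l H, 3 ti L, 4 ke L, 5 to L, 6 po: L, 7 lu L.
  Heavy syllables in the domain: 1, 2. The leftmost is syllable 1 (ko:l).
  → primary stress on syllable 1.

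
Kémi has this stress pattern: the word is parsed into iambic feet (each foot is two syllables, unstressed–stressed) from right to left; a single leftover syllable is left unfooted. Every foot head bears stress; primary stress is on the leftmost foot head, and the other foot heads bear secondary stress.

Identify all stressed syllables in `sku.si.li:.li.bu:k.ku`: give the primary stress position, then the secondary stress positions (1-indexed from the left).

primary 2, secondary 4, 6

Parse right to left into iambic (σˈσ) feet: (sku.ˈsi) (li:.ˈli) (bu:k.ˈku).
Foot heads (stressed positions): 2, 4, 6.
End Rule Leftmost: primary stress on the leftmost head = syllable 2.
Secondary stress on 4, 6: sku.ˈsi.li:.ˌli.bu:k.ˌku.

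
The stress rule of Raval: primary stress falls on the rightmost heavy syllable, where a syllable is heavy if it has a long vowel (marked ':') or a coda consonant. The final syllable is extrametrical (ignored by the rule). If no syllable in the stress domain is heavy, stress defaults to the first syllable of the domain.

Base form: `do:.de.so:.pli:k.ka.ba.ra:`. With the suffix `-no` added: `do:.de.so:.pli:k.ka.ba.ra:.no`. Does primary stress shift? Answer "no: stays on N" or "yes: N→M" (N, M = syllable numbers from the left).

yes: 4→7

Base `do:.de.so:.pli:k.ka.ba.ra:` (7 syllables):
  The final syllable (7, ra:) is extrametrical; the stress domain is syllables 1–6.
  Weights: 1 do: H, 2 de L, 3 so: H, 4 pli:k H, 5 ka L, 6 ba L.
  Heavy syllables in the domain: 1, 3, 4. The rightmost is syllable 4 (pli:k).
  → primary stress on syllable 4.
Suffixed `do:.de.so:.pli:k.ka.ba.ra:.no` (8 syllables):
  The final syllable (8, no) is extrametrical; the stress domain is syllables 1–7.
  Weights: 1 do: H, 2 de L, 3 so: H, 4 pli:k H, 5 ka L, 6 ba L, 7 ra: H.
  Heavy syllables in the domain: 1, 3, 4, 7. The rightmost is syllable 7 (ra:).
  → primary stress on syllable 7.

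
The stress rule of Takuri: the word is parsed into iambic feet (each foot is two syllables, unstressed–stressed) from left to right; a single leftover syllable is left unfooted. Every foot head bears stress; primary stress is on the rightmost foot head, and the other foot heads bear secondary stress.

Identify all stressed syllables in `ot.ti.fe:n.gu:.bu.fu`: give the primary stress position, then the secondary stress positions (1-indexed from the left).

Parse left to right into iambic (σˈσ) feet: (ot.ˈti) (fe:n.ˈgu:) (bu.ˈfu).
Foot heads (stressed positions): 2, 4, 6.
End Rule Rightmost: primary stress on the rightmost head = syllable 6.
Secondary stress on 2, 4: ot.ˌti.fe:n.ˌgu:.bu.ˈfu.

primary 6, secondary 2, 4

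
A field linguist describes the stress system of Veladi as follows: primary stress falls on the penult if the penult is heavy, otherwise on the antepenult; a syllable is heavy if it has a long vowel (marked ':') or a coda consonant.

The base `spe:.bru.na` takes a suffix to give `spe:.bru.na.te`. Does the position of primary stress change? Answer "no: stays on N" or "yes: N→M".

Base `spe:.bru.na` (3 syllables):
  Weights: 1 spe: H, 2 bru L, 3 na L.
  The penult (syllable 2, bru) is light, so stress falls on the antepenult (syllable 1, spe:).
  → primary stress on syllable 1.
Suffixed `spe:.bru.na.te` (4 syllables):
  Weights: 2 bru L, 3 na L, 4 te L.
  The penult (syllable 3, na) is light, so stress falls on the antepenult (syllable 2, bru).
  → primary stress on syllable 2.

yes: 1→2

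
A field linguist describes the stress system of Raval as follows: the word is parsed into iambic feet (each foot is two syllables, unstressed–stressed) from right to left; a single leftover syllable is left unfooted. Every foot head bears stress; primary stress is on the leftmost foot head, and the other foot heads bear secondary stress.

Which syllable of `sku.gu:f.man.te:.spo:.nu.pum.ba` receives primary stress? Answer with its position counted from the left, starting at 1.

Parse right to left into iambic (σˈσ) feet: (sku.ˈgu:f) (man.ˈte:) (spo:.ˈnu) (pum.ˈba).
Foot heads (stressed positions): 2, 4, 6, 8.
End Rule Leftmost: primary stress on the leftmost head = syllable 2.
Primary stress: syllable 2 → sku.ˈgu:f.man.te:.spo:.nu.pum.ba.

2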